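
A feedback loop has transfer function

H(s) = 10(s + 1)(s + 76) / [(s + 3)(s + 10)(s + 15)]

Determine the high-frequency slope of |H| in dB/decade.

Each pole contributes −20 dB/decade at high frequency; each zero contributes +20 dB/decade.
Net: 2 zero(s) − 3 pole(s) → -20 dB/decade.

-20 dB/decade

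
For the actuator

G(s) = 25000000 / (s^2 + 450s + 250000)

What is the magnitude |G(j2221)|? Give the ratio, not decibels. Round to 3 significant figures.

5.22

At s = jω = j2221:
quadratic: (j2221)² + 450·j2221 + 250000 = -4682841 + j999450 → |·| ≈ 4.7883e+06, ∠ ≈ 167.95°
|G| = 25000000 / 4.7883e+06 ≈ 5.2211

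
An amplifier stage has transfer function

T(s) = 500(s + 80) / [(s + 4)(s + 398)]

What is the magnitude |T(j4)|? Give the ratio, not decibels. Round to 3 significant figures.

17.8

At s = jω = j4:
zero (s+80): 80 + j4 → |·| = √(80²+4²) = √6416 ≈ 80.1, ∠ = arctan(4/80) ≈ 2.86°
pole (s+4): 4 + j4 → |·| = √(4²+4²) = √32 ≈ 5.6569, ∠ = arctan(4/4) ≈ 45.00°
pole (s+398): 398 + j4 → |·| = √(398²+4²) = √158420 ≈ 398.02, ∠ = arctan(4/398) ≈ 0.58°
|T| = 500 · 80.1 / 2251.6 ≈ 17.787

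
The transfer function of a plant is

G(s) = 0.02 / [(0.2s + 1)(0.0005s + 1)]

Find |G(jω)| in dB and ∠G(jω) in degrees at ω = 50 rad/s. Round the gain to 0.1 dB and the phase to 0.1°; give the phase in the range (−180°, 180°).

At ω = 50 rad/s:
pole (1 + j50·0.2) = 1 + j10 → |·| ≈ 10.05, ∠ ≈ 84.29°
pole (1 + j50·0.0005) = 1 + j0.025 → |·| ≈ 1.0003, ∠ ≈ 1.43°
|G| = 0.02 · 1 / (10.05 · 1.0003) ≈ 0.0019895
Gain = 20 log₁₀(0.0019895) ≈ -54.03 dB
∠G = (0°) − (84.29° + 1.43°) = -85.72°

-54.0 dB, -85.7°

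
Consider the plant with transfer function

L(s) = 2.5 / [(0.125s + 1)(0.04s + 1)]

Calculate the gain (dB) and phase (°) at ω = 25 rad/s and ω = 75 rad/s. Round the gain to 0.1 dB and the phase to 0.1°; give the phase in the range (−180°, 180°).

At ω = 25 rad/s:
pole (1 + j25·0.125) = 1 + j3.125 → |·| ≈ 3.2811, ∠ ≈ 72.26°
pole (1 + j25·0.04) = 1 + j1 → |·| ≈ 1.4142, ∠ ≈ 45.00°
|L| = 2.5 · 1 / (3.2811 · 1.4142) ≈ 0.53878
Gain = 20 log₁₀(0.53878) ≈ -5.37 dB
∠L = (0°) − (72.26° + 45.00°) = -117.26°

At ω = 75 rad/s:
pole (1 + j75·0.125) = 1 + j9.375 → |·| ≈ 9.4282, ∠ ≈ 83.91°
pole (1 + j75·0.04) = 1 + j3 → |·| ≈ 3.1623, ∠ ≈ 71.57°
|L| = 2.5 · 1 / (9.4282 · 3.1623) ≈ 0.083851
Gain = 20 log₁₀(0.083851) ≈ -21.53 dB
∠L = (0°) − (83.91° + 71.57°) = -155.48°

ω = 25: -5.4 dB, -117.3°; ω = 75: -21.5 dB, -155.5°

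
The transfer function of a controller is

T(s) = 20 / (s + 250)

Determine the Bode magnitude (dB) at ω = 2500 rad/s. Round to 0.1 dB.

At s = jω = j2500:
pole (s+250): 250 + j2500 → |·| = √(250²+2500²) = √6312500 ≈ 2512.5, ∠ = arctan(2500/250) ≈ 84.29°
|T| = 20 / 2512.5 ≈ 0.0079602
Gain = 20 log₁₀(0.0079602) ≈ -41.98 dB

-42.0 dB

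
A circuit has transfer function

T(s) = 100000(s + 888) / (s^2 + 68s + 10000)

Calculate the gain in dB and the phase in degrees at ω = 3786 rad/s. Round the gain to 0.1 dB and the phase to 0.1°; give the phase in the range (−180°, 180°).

At s = jω = j3786:
zero (s+888): 888 + j3786 → |·| = √(888²+3786²) = √15122340 ≈ 3888.7, ∠ = arctan(3786/888) ≈ 76.80°
quadratic: (j3786)² + 68·j3786 + 10000 = -14323796 + j257448 → |·| ≈ 1.4326e+07, ∠ ≈ 178.97°
|T| = 100000 · 3888.7 / 1.4326e+07 ≈ 27.144
Gain = 20 log₁₀(27.144) ≈ 28.67 dB
∠T = 76.80° − 178.97° = -102.17°

28.7 dB, -102.2°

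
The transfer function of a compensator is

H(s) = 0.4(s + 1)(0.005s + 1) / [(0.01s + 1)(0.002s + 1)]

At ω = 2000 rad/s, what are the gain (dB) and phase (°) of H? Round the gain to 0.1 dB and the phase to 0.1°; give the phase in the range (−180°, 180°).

At ω = 2000 rad/s:
zero (1 + j2000·1) = 1 + j2000 → |·| ≈ 2000, ∠ ≈ 89.97°
zero (1 + j2000·0.005) = 1 + j10 → |·| ≈ 10.05, ∠ ≈ 84.29°
pole (1 + j2000·0.01) = 1 + j20 → |·| ≈ 20.025, ∠ ≈ 87.14°
pole (1 + j2000·0.002) = 1 + j4 → |·| ≈ 4.1231, ∠ ≈ 75.96°
|H| = 0.4 · 2000 · 10.05 / (20.025 · 4.1231) ≈ 97.378
Gain = 20 log₁₀(97.378) ≈ 39.77 dB
∠H = (89.97° + 84.29°) − (87.14° + 75.96°) = 11.16°

39.8 dB, 11.2°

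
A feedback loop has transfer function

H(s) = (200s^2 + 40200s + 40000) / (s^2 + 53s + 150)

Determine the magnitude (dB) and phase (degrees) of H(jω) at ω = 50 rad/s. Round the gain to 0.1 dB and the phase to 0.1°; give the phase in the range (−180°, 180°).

Substitute s = j50:
Numerator: 200(j50)^2 + 40200(j50) + 40000 = -460000 + j2010000
Denominator: (j50)^2 + 53(j50) + 150 = -2350 + j2650
|N| = √(460000² + 2010000²) ≈ 2.062e+06, ∠N ≈ 102.89°
|D| = √(2350² + 2650²) ≈ 3541.9, ∠D ≈ 131.57°
|H| = 2.062e+06 / 3541.9 ≈ 582.17
Gain = 20 log₁₀(582.17) ≈ 55.30 dB
∠H = 102.89° − 131.57° = -28.68°

55.3 dB, -28.7°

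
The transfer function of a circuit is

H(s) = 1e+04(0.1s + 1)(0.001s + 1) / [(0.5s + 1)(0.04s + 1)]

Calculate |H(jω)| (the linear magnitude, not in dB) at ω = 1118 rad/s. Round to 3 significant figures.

67.1

At ω = 1118 rad/s:
zero (1 + j1118·0.1) = 1 + j111.8 → |·| ≈ 111.8, ∠ ≈ 89.49°
zero (1 + j1118·0.001) = 1 + j1.118 → |·| ≈ 1.5, ∠ ≈ 48.19°
pole (1 + j1118·0.5) = 1 + j559 → |·| ≈ 559, ∠ ≈ 89.90°
pole (1 + j1118·0.04) = 1 + j44.72 → |·| ≈ 44.731, ∠ ≈ 88.72°
|H| = 1e+04 · 111.8 · 1.5 / (559 · 44.731) ≈ 67.068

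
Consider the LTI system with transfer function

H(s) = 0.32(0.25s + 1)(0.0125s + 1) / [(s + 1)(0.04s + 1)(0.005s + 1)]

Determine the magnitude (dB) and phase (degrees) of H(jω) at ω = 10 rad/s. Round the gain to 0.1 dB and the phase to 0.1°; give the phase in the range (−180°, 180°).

-21.9 dB, -33.6°

At ω = 10 rad/s:
zero (1 + j10·0.25) = 1 + j2.5 → |·| ≈ 2.6926, ∠ ≈ 68.20°
zero (1 + j10·0.0125) = 1 + j0.125 → |·| ≈ 1.0078, ∠ ≈ 7.13°
pole (1 + j10·1) = 1 + j10 → |·| ≈ 10.05, ∠ ≈ 84.29°
pole (1 + j10·0.04) = 1 + j0.4 → |·| ≈ 1.077, ∠ ≈ 21.80°
pole (1 + j10·0.005) = 1 + j0.05 → |·| ≈ 1.0012, ∠ ≈ 2.86°
|H| = 0.32 · 2.6926 · 1.0078 / (10.05 · 1.077 · 1.0012) ≈ 0.08013
Gain = 20 log₁₀(0.08013) ≈ -21.92 dB
∠H = (68.20° + 7.13°) − (84.29° + 21.80° + 2.86°) = -33.62°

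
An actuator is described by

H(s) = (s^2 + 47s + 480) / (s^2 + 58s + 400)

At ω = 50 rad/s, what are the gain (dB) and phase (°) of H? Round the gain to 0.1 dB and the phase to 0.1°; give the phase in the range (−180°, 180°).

Substitute s = j50:
Numerator: (j50)^2 + 47(j50) + 480 = -2020 + j2350
Denominator: (j50)^2 + 58(j50) + 400 = -2100 + j2900
|N| = √(2020² + 2350²) ≈ 3098.9, ∠N ≈ 130.68°
|D| = √(2100² + 2900²) ≈ 3580.5, ∠D ≈ 125.91°
|H| = 3098.9 / 3580.5 ≈ 0.86549
Gain = 20 log₁₀(0.86549) ≈ -1.25 dB
∠H = 130.68° − 125.91° = 4.77°

-1.3 dB, 4.8°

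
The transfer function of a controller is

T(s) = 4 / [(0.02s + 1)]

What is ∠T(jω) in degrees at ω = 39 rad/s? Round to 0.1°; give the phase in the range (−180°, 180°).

-38.0°

At ω = 39 rad/s:
pole (1 + j39·0.02) = 1 + j0.78 → |·| ≈ 1.2682, ∠ ≈ 37.95°
∠T = (0°) − (37.95°) = -37.95°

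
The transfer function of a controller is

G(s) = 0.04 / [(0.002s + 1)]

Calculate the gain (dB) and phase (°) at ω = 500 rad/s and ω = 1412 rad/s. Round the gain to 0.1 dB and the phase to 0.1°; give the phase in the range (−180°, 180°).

ω = 500: -31.0 dB, -45.0°; ω = 1412: -37.5 dB, -70.5°

At ω = 500 rad/s:
pole (1 + j500·0.002) = 1 + j1 → |·| ≈ 1.4142, ∠ ≈ 45.00°
|G| = 0.04 · 1 / (1.4142) ≈ 0.028285
Gain = 20 log₁₀(0.028285) ≈ -30.97 dB
∠G = (0°) − (45.00°) = -45.00°

At ω = 1412 rad/s:
pole (1 + j1412·0.002) = 1 + j2.824 → |·| ≈ 2.9958, ∠ ≈ 70.50°
|G| = 0.04 · 1 / (2.9958) ≈ 0.013352
Gain = 20 log₁₀(0.013352) ≈ -37.49 dB
∠G = (0°) − (70.50°) = -70.50°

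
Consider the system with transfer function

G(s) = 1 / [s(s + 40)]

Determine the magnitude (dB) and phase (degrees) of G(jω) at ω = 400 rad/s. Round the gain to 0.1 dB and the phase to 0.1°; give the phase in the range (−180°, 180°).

-104.1 dB, -174.3°

At s = jω = j400:
pole (s+40): 40 + j400 → |·| = √(40²+400²) = √161600 ≈ 402, ∠ = arctan(400/40) ≈ 84.29°
pole at origin: |s| = 400, ∠ = 90.00° (in denominator)
|G| = 1 / 1.608e+05 ≈ 6.2189e-06
Gain = 20 log₁₀(6.2189e-06) ≈ -104.13 dB
∠G = 0.00° − 174.29° = -174.29°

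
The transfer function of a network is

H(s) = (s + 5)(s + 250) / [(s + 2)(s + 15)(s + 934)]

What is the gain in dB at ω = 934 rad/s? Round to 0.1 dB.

-62.1 dB

At s = jω = j934:
zero (s+5): 5 + j934 → |·| = √(5²+934²) = √872381 ≈ 934.01, ∠ = arctan(934/5) ≈ 89.69°
zero (s+250): 250 + j934 → |·| = √(250²+934²) = √934856 ≈ 966.88, ∠ = arctan(934/250) ≈ 75.02°
pole (s+2): 2 + j934 → |·| = √(2²+934²) = √872360 ≈ 934, ∠ = arctan(934/2) ≈ 89.88°
pole (s+15): 15 + j934 → |·| = √(15²+934²) = √872581 ≈ 934.12, ∠ = arctan(934/15) ≈ 89.08°
pole (s+934): 934 + j934 → |·| = √(934²+934²) = √1744712 ≈ 1320.9, ∠ = arctan(934/934) ≈ 45.00°
|H| = 1 · 9.0308e+05 / 1.1524e+09 ≈ 0.00078365
Gain = 20 log₁₀(0.00078365) ≈ -62.12 dB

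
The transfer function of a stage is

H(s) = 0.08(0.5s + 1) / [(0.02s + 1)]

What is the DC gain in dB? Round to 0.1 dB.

-21.9 dB

H(0) = 0.08 · 1 / 1 = 0.08
20 log₁₀(0.08) ≈ -21.94 dB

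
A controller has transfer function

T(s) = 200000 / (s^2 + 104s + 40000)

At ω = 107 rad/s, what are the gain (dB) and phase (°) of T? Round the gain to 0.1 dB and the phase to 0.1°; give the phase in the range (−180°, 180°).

16.3 dB, -21.3°

At s = jω = j107:
quadratic: (j107)² + 104·j107 + 40000 = 28551 + j11128 → |·| ≈ 30643, ∠ ≈ 21.29°
|T| = 200000 / 30643 ≈ 6.5268
Gain = 20 log₁₀(6.5268) ≈ 16.29 dB
∠T = 0.00° − 21.29° = -21.29°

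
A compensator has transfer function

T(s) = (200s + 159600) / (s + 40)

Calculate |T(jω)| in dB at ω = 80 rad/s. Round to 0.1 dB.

Substitute s = j80:
Numerator: 200(j80) + 159600 = 159600 + j16000
Denominator: (j80) + 40 = 40 + j80
|N| = √(159600² + 16000²) ≈ 1.604e+05, ∠N ≈ 5.72°
|D| = √(40² + 80²) ≈ 89.443, ∠D ≈ 63.43°
|T| = 1.604e+05 / 89.443 ≈ 1793.3
Gain = 20 log₁₀(1793.3) ≈ 65.07 dB

65.1 dB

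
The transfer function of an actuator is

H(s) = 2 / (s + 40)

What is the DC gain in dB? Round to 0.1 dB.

-26.0 dB

H(0) = 2 / 40 = 0.05
20 log₁₀(0.05) ≈ -26.02 dB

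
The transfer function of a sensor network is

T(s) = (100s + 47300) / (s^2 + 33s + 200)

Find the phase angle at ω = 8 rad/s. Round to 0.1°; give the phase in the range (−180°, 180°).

Substitute s = j8:
Numerator: 100(j8) + 47300 = 47300 + j800
Denominator: (j8)^2 + 33(j8) + 200 = 136 + j264
|N| = √(47300² + 800²) ≈ 47307, ∠N ≈ 0.97°
|D| = √(136² + 264²) ≈ 296.97, ∠D ≈ 62.74°
∠T = 0.97° − 62.74° = -61.77°

-61.8°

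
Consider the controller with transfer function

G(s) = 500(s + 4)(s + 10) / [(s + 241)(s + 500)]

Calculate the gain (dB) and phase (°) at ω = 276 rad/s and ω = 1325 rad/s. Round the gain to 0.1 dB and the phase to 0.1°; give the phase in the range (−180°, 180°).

At s = jω = j276:
zero (s+4): 4 + j276 → |·| = √(4²+276²) = √76192 ≈ 276.03, ∠ = arctan(276/4) ≈ 89.17°
zero (s+10): 10 + j276 → |·| = √(10²+276²) = √76276 ≈ 276.18, ∠ = arctan(276/10) ≈ 87.92°
pole (s+241): 241 + j276 → |·| = √(241²+276²) = √134257 ≈ 366.41, ∠ = arctan(276/241) ≈ 48.87°
pole (s+500): 500 + j276 → |·| = √(500²+276²) = √326176 ≈ 571.12, ∠ = arctan(276/500) ≈ 28.90°
|G| = 500 · 76234 / 2.0926e+05 ≈ 182.15
Gain = 20 log₁₀(182.15) ≈ 45.21 dB
∠G = 177.09° − 77.77° = 99.32°

At s = jω = j1325:
zero (s+4): 4 + j1325 → |·| = √(4²+1325²) = √1755641 ≈ 1325, ∠ = arctan(1325/4) ≈ 89.83°
zero (s+10): 10 + j1325 → |·| = √(10²+1325²) = √1755725 ≈ 1325, ∠ = arctan(1325/10) ≈ 89.57°
pole (s+241): 241 + j1325 → |·| = √(241²+1325²) = √1813706 ≈ 1346.7, ∠ = arctan(1325/241) ≈ 79.69°
pole (s+500): 500 + j1325 → |·| = √(500²+1325²) = √2005625 ≈ 1416.2, ∠ = arctan(1325/500) ≈ 69.33°
|G| = 500 · 1.7556e+06 / 1.9072e+06 ≈ 460.26
Gain = 20 log₁₀(460.26) ≈ 53.26 dB
∠G = 179.40° − 149.02° = 30.38°

ω = 276: 45.2 dB, 99.3°; ω = 1325: 53.3 dB, 30.4°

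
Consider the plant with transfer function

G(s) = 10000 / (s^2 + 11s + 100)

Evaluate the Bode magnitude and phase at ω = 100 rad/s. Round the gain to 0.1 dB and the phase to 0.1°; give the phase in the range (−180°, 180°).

0.0 dB, -173.7°

At s = jω = j100:
quadratic: (j100)² + 11·j100 + 100 = -9900 + j1100 → |·| ≈ 9960.9, ∠ ≈ 173.66°
|G| = 10000 / 9960.9 ≈ 1.0039
Gain = 20 log₁₀(1.0039) ≈ 0.03 dB
∠G = 0.00° − 173.66° = -173.66°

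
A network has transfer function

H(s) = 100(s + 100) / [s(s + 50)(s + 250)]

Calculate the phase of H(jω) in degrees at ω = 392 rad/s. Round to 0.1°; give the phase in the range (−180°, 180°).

At s = jω = j392:
zero (s+100): 100 + j392 → |·| = √(100²+392²) = √163664 ≈ 404.55, ∠ = arctan(392/100) ≈ 75.69°
pole (s+50): 50 + j392 → |·| = √(50²+392²) = √156164 ≈ 395.18, ∠ = arctan(392/50) ≈ 82.73°
pole (s+250): 250 + j392 → |·| = √(250²+392²) = √216164 ≈ 464.93, ∠ = arctan(392/250) ≈ 57.47°
pole at origin: |s| = 392, ∠ = 90.00° (in denominator)
∠H = 75.69° − 230.20° = -154.51°

-154.5°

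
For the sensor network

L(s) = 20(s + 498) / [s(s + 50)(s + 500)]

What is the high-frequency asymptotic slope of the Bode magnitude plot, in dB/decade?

Each pole contributes −20 dB/decade at high frequency; each zero contributes +20 dB/decade.
Net: 1 zero(s) − 3 pole(s) → -40 dB/decade.

-40 dB/decade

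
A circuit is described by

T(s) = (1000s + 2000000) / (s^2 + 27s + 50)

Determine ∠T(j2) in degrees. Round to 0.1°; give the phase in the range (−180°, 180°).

-49.5°

Substitute s = j2:
Numerator: 1000(j2) + 2000000 = 2000000 + j2000
Denominator: (j2)^2 + 27(j2) + 50 = 46 + j54
|N| = √(2000000² + 2000²) ≈ 2e+06, ∠N ≈ 0.06°
|D| = √(46² + 54²) ≈ 70.937, ∠D ≈ 49.57°
∠T = 0.06° − 49.57° = -49.51°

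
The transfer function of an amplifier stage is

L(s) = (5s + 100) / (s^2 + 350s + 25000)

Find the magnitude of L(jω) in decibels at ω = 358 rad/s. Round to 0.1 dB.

Substitute s = j358:
Numerator: 5(j358) + 100 = 100 + j1790
Denominator: (j358)^2 + 350(j358) + 25000 = -103164 + j125300
|N| = √(100² + 1790²) ≈ 1792.8, ∠N ≈ 86.80°
|D| = √(103164² + 125300²) ≈ 1.623e+05, ∠D ≈ 129.47°
|L| = 1792.8 / 1.623e+05 ≈ 0.011046
Gain = 20 log₁₀(0.011046) ≈ -39.14 dB

-39.1 dB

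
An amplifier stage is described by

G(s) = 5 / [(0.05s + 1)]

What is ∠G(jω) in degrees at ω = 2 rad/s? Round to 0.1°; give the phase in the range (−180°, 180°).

At ω = 2 rad/s:
pole (1 + j2·0.05) = 1 + j0.1 → |·| ≈ 1.005, ∠ ≈ 5.71°
∠G = (0°) − (5.71°) = -5.71°

-5.7°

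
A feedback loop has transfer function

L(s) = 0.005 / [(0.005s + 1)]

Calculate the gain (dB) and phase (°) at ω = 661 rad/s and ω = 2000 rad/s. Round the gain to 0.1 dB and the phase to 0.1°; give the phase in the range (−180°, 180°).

At ω = 661 rad/s:
pole (1 + j661·0.005) = 1 + j3.305 → |·| ≈ 3.453, ∠ ≈ 73.17°
|L| = 0.005 · 1 / (3.453) ≈ 0.001448
Gain = 20 log₁₀(0.001448) ≈ -56.78 dB
∠L = (0°) − (73.17°) = -73.17°

At ω = 2000 rad/s:
pole (1 + j2000·0.005) = 1 + j10 → |·| ≈ 10.05, ∠ ≈ 84.29°
|L| = 0.005 · 1 / (10.05) ≈ 0.00049751
Gain = 20 log₁₀(0.00049751) ≈ -66.06 dB
∠L = (0°) − (84.29°) = -84.29°

ω = 661: -56.8 dB, -73.2°; ω = 2000: -66.1 dB, -84.3°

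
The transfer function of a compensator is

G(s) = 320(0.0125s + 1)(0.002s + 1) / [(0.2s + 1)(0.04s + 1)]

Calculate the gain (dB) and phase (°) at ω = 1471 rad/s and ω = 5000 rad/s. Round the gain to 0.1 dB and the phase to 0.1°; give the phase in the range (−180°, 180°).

At ω = 1471 rad/s:
zero (1 + j1471·0.0125) = 1 + j18.3875 → |·| ≈ 18.415, ∠ ≈ 86.89°
zero (1 + j1471·0.002) = 1 + j2.942 → |·| ≈ 3.1073, ∠ ≈ 71.23°
pole (1 + j1471·0.2) = 1 + j294.2 → |·| ≈ 294.2, ∠ ≈ 89.81°
pole (1 + j1471·0.04) = 1 + j58.84 → |·| ≈ 58.848, ∠ ≈ 89.03°
|G| = 320 · 18.415 · 3.1073 / (294.2 · 58.848) ≈ 1.0576
Gain = 20 log₁₀(1.0576) ≈ 0.49 dB
∠G = (86.89° + 71.23°) − (89.81° + 89.03°) = -20.72°

At ω = 5000 rad/s:
zero (1 + j5000·0.0125) = 1 + j62.5 → |·| ≈ 62.508, ∠ ≈ 89.08°
zero (1 + j5000·0.002) = 1 + j10 → |·| ≈ 10.05, ∠ ≈ 84.29°
pole (1 + j5000·0.2) = 1 + j1000 → |·| ≈ 1000, ∠ ≈ 89.94°
pole (1 + j5000·0.04) = 1 + j200 → |·| ≈ 200, ∠ ≈ 89.71°
|G| = 320 · 62.508 · 10.05 / (1000 · 200) ≈ 1.0051
Gain = 20 log₁₀(1.0051) ≈ 0.04 dB
∠G = (89.08° + 84.29°) − (89.94° + 89.71°) = -6.28°

ω = 1471: 0.5 dB, -20.7°; ω = 5000: 0.0 dB, -6.3°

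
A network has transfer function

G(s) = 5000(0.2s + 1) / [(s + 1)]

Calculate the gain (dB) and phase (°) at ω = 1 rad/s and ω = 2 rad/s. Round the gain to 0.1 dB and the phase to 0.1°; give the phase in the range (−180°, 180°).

ω = 1: 71.1 dB, -33.7°; ω = 2: 67.6 dB, -41.6°

At ω = 1 rad/s:
zero (1 + j1·0.2) = 1 + j0.2 → |·| ≈ 1.0198, ∠ ≈ 11.31°
pole (1 + j1·1) = 1 + j1 → |·| ≈ 1.4142, ∠ ≈ 45.00°
|G| = 5000 · 1.0198 / (1.4142) ≈ 3605.6
Gain = 20 log₁₀(3605.6) ≈ 71.14 dB
∠G = (11.31°) − (45.00°) = -33.69°

At ω = 2 rad/s:
zero (1 + j2·0.2) = 1 + j0.4 → |·| ≈ 1.077, ∠ ≈ 21.80°
pole (1 + j2·1) = 1 + j2 → |·| ≈ 2.2361, ∠ ≈ 63.43°
|G| = 5000 · 1.077 / (2.2361) ≈ 2408.2
Gain = 20 log₁₀(2408.2) ≈ 67.63 dB
∠G = (21.80°) − (63.43°) = -41.63°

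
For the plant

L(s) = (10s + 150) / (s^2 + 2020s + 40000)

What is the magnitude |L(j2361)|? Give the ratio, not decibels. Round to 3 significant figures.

0.00323

Substitute s = j2361:
Numerator: 10(j2361) + 150 = 150 + j23610
Denominator: (j2361)^2 + 2020(j2361) + 40000 = -5534321 + j4769220
|N| = √(150² + 23610²) ≈ 23610, ∠N ≈ 89.64°
|D| = √(5534321² + 4769220²) ≈ 7.3058e+06, ∠D ≈ 139.25°
|L| = 23610 / 7.3058e+06 ≈ 0.0032317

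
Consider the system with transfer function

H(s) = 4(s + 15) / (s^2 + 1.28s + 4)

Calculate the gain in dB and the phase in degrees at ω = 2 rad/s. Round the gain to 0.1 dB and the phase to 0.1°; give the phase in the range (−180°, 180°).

27.5 dB, -82.4°

At s = jω = j2:
zero (s+15): 15 + j2 → |·| = √(15²+2²) = √229 ≈ 15.133, ∠ = arctan(2/15) ≈ 7.59°
quadratic: (j2)² + 1.28·j2 + 4 = 0 + j2.56 → |·| ≈ 2.56, ∠ ≈ 90.00°
|H| = 4 · 15.133 / 2.56 ≈ 23.645
Gain = 20 log₁₀(23.645) ≈ 27.47 dB
∠H = 7.59° − 90.00° = -82.41°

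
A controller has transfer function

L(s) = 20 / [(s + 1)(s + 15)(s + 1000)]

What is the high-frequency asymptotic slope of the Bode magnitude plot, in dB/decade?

Each pole contributes −20 dB/decade at high frequency; each zero contributes +20 dB/decade.
Net: 0 zero(s) − 3 pole(s) → -60 dB/decade.

-60 dB/decade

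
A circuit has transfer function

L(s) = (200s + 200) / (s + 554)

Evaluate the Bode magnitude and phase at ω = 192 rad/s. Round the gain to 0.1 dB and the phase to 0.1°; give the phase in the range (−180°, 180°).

Substitute s = j192:
Numerator: 200(j192) + 200 = 200 + j38400
Denominator: (j192) + 554 = 554 + j192
|N| = √(200² + 38400²) ≈ 38401, ∠N ≈ 89.70°
|D| = √(554² + 192²) ≈ 586.33, ∠D ≈ 19.11°
|L| = 38401 / 586.33 ≈ 65.494
Gain = 20 log₁₀(65.494) ≈ 36.32 dB
∠L = 89.70° − 19.11° = 70.59°

36.3 dB, 70.6°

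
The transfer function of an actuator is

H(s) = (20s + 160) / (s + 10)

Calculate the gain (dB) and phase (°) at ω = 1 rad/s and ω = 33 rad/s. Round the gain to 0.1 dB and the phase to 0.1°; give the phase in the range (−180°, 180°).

ω = 1: 24.1 dB, 1.4°; ω = 33: 25.9 dB, 3.2°

Substitute s = j1:
Numerator: 20(j1) + 160 = 160 + j20
Denominator: (j1) + 10 = 10 + j1
|N| = √(160² + 20²) ≈ 161.25, ∠N ≈ 7.13°
|D| = √(10² + 1²) ≈ 10.05, ∠D ≈ 5.71°
|H| = 161.25 / 10.05 ≈ 16.045
Gain = 20 log₁₀(16.045) ≈ 24.11 dB
∠H = 7.13° − 5.71° = 1.42°

Substitute s = j33:
Numerator: 20(j33) + 160 = 160 + j660
Denominator: (j33) + 10 = 10 + j33
|N| = √(160² + 660²) ≈ 679.12, ∠N ≈ 76.37°
|D| = √(10² + 33²) ≈ 34.482, ∠D ≈ 73.14°
|H| = 679.12 / 34.482 ≈ 19.695
Gain = 20 log₁₀(19.695) ≈ 25.89 dB
∠H = 76.37° − 73.14° = 3.23°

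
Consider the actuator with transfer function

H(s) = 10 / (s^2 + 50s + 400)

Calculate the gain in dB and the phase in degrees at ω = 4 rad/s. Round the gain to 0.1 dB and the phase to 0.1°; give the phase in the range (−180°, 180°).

Substitute s = j4:
Numerator: 10 = 10 + j0
Denominator: (j4)^2 + 50(j4) + 400 = 384 + j200
|N| = √(10² + 0²) ≈ 10, ∠N ≈ 0.00°
|D| = √(384² + 200²) ≈ 432.96, ∠D ≈ 27.51°
|H| = 10 / 432.96 ≈ 0.023097
Gain = 20 log₁₀(0.023097) ≈ -32.73 dB
∠H = 0.00° − 27.51° = -27.51°

-32.7 dB, -27.5°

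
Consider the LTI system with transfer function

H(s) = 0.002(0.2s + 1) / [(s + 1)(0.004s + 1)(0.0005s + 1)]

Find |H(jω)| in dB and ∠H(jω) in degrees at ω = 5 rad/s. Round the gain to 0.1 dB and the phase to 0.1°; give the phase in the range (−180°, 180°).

At ω = 5 rad/s:
zero (1 + j5·0.2) = 1 + j1 → |·| ≈ 1.4142, ∠ ≈ 45.00°
pole (1 + j5·1) = 1 + j5 → |·| ≈ 5.099, ∠ ≈ 78.69°
pole (1 + j5·0.004) = 1 + j0.02 → |·| ≈ 1.0002, ∠ ≈ 1.15°
pole (1 + j5·0.0005) = 1 + j0.0025 → |·| ≈ 1, ∠ ≈ 0.14°
|H| = 0.002 · 1.4142 / (5.099 · 1.0002 · 1) ≈ 0.00055459
Gain = 20 log₁₀(0.00055459) ≈ -65.12 dB
∠H = (45.00°) − (78.69° + 1.15° + 0.14°) = -34.98°

-65.1 dB, -35.0°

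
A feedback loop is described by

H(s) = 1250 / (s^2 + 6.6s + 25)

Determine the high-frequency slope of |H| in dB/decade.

-40 dB/decade

Each pole contributes −20 dB/decade at high frequency; each zero contributes +20 dB/decade.
Net: 0 zero(s) − 2 pole(s) → -40 dB/decade.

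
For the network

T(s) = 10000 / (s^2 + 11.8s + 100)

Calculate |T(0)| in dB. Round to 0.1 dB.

T(0) = 10000 / 100 = 100
20 log₁₀(100) ≈ 40.00 dB

40.0 dB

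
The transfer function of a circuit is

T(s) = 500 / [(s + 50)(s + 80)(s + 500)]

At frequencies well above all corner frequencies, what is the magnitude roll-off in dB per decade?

-60 dB/decade

Each pole contributes −20 dB/decade at high frequency; each zero contributes +20 dB/decade.
Net: 0 zero(s) − 3 pole(s) → -60 dB/decade.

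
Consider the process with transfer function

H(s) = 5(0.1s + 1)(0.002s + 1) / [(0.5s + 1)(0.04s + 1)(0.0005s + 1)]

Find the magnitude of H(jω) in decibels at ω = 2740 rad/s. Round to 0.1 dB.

-30.5 dB

At ω = 2740 rad/s:
zero (1 + j2740·0.1) = 1 + j274 → |·| ≈ 274, ∠ ≈ 89.79°
zero (1 + j2740·0.002) = 1 + j5.48 → |·| ≈ 5.5705, ∠ ≈ 79.66°
pole (1 + j2740·0.5) = 1 + j1370 → |·| ≈ 1370, ∠ ≈ 89.96°
pole (1 + j2740·0.04) = 1 + j109.6 → |·| ≈ 109.6, ∠ ≈ 89.48°
pole (1 + j2740·0.0005) = 1 + j1.37 → |·| ≈ 1.6961, ∠ ≈ 53.87°
|H| = 5 · 274 · 5.5705 / (1370 · 109.6 · 1.6961) ≈ 0.029966
Gain = 20 log₁₀(0.029966) ≈ -30.47 dB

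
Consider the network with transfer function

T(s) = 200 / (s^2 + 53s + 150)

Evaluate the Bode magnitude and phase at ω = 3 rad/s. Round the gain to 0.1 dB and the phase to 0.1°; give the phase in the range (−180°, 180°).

Substitute s = j3:
Numerator: 200 = 200 + j0
Denominator: (j3)^2 + 53(j3) + 150 = 141 + j159
|N| = √(200² + 0²) ≈ 200, ∠N ≈ 0.00°
|D| = √(141² + 159²) ≈ 212.51, ∠D ≈ 48.43°
|T| = 200 / 212.51 ≈ 0.94113
Gain = 20 log₁₀(0.94113) ≈ -0.53 dB
∠T = 0.00° − 48.43° = -48.43°

-0.5 dB, -48.4°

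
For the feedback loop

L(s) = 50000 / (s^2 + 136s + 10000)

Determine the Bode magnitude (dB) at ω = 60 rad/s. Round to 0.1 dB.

At s = jω = j60:
quadratic: (j60)² + 136·j60 + 10000 = 6400 + j8160 → |·| ≈ 10370, ∠ ≈ 51.89°
|L| = 50000 / 10370 ≈ 4.8216
Gain = 20 log₁₀(4.8216) ≈ 13.66 dB

13.7 dB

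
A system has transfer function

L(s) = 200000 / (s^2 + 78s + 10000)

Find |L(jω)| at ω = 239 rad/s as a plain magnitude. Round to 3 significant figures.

At s = jω = j239:
quadratic: (j239)² + 78·j239 + 10000 = -47121 + j18642 → |·| ≈ 50675, ∠ ≈ 158.42°
|L| = 200000 / 50675 ≈ 3.9467

3.95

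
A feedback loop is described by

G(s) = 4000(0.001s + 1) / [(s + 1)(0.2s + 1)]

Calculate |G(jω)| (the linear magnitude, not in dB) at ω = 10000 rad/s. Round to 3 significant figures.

At ω = 10000 rad/s:
zero (1 + j10000·0.001) = 1 + j10 → |·| ≈ 10.05, ∠ ≈ 84.29°
pole (1 + j10000·1) = 1 + j10000 → |·| ≈ 10000, ∠ ≈ 89.99°
pole (1 + j10000·0.2) = 1 + j2000 → |·| ≈ 2000, ∠ ≈ 89.97°
|G| = 4000 · 10.05 / (10000 · 2000) ≈ 0.00201

0.00201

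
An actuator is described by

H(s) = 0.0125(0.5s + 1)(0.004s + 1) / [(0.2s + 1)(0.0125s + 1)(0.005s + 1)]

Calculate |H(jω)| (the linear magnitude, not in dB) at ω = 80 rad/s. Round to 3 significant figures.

0.0215

At ω = 80 rad/s:
zero (1 + j80·0.5) = 1 + j40 → |·| ≈ 40.012, ∠ ≈ 88.57°
zero (1 + j80·0.004) = 1 + j0.32 → |·| ≈ 1.05, ∠ ≈ 17.74°
pole (1 + j80·0.2) = 1 + j16 → |·| ≈ 16.031, ∠ ≈ 86.42°
pole (1 + j80·0.0125) = 1 + j1 → |·| ≈ 1.4142, ∠ ≈ 45.00°
pole (1 + j80·0.005) = 1 + j0.4 → |·| ≈ 1.077, ∠ ≈ 21.80°
|H| = 0.0125 · 40.012 · 1.05 / (16.031 · 1.4142 · 1.077) ≈ 0.021508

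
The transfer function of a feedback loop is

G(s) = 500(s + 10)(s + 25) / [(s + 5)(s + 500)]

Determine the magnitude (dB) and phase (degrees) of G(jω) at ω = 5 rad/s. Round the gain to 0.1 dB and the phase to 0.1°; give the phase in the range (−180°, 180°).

32.1 dB, -7.7°

At s = jω = j5:
zero (s+10): 10 + j5 → |·| = √(10²+5²) = √125 ≈ 11.18, ∠ = arctan(5/10) ≈ 26.57°
zero (s+25): 25 + j5 → |·| = √(25²+5²) = √650 ≈ 25.495, ∠ = arctan(5/25) ≈ 11.31°
pole (s+5): 5 + j5 → |·| = √(5²+5²) = √50 ≈ 7.0711, ∠ = arctan(5/5) ≈ 45.00°
pole (s+500): 500 + j5 → |·| = √(500²+5²) = √250025 ≈ 500.02, ∠ = arctan(5/500) ≈ 0.57°
|G| = 500 · 285.03 / 3535.7 ≈ 40.307
Gain = 20 log₁₀(40.307) ≈ 32.11 dB
∠G = 37.88° − 45.57° = -7.69°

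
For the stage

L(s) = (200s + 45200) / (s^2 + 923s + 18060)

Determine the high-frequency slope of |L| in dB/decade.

-20 dB/decade

Each pole contributes −20 dB/decade at high frequency; each zero contributes +20 dB/decade.
Net: 1 zero(s) − 2 pole(s) → -20 dB/decade.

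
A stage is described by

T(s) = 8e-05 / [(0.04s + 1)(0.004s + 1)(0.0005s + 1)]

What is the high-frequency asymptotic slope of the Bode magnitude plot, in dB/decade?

-60 dB/decade

Each pole contributes −20 dB/decade at high frequency; each zero contributes +20 dB/decade.
Net: 0 zero(s) − 3 pole(s) → -60 dB/decade.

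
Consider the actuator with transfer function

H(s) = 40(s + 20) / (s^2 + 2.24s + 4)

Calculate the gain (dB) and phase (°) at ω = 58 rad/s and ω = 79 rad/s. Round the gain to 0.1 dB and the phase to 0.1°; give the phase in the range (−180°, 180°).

At s = jω = j58:
zero (s+20): 20 + j58 → |·| = √(20²+58²) = √3764 ≈ 61.351, ∠ = arctan(58/20) ≈ 70.97°
quadratic: (j58)² + 2.24·j58 + 4 = -3360 + j129.92 → |·| ≈ 3362.5, ∠ ≈ 177.79°
|H| = 40 · 61.351 / 3362.5 ≈ 0.72983
Gain = 20 log₁₀(0.72983) ≈ -2.74 dB
∠H = 70.97° − 177.79° = -106.82°

At s = jω = j79:
zero (s+20): 20 + j79 → |·| = √(20²+79²) = √6641 ≈ 81.492, ∠ = arctan(79/20) ≈ 75.79°
quadratic: (j79)² + 2.24·j79 + 4 = -6237 + j176.96 → |·| ≈ 6239.5, ∠ ≈ 178.37°
|H| = 40 · 81.492 / 6239.5 ≈ 0.52243
Gain = 20 log₁₀(0.52243) ≈ -5.64 dB
∠H = 75.79° − 178.37° = -102.58°

ω = 58: -2.7 dB, -106.8°; ω = 79: -5.6 dB, -102.6°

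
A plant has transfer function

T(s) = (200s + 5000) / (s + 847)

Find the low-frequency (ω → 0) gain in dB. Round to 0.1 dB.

T(0) = 5000 / 847 ≈ 5.9032
20 log₁₀(5.9032) ≈ 15.42 dB

15.4 dB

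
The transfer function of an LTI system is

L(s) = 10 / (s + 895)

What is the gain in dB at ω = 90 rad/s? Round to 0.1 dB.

-39.1 dB

At s = jω = j90:
pole (s+895): 895 + j90 → |·| = √(895²+90²) = √809125 ≈ 899.51, ∠ = arctan(90/895) ≈ 5.74°
|L| = 10 / 899.51 ≈ 0.011117
Gain = 20 log₁₀(0.011117) ≈ -39.08 dB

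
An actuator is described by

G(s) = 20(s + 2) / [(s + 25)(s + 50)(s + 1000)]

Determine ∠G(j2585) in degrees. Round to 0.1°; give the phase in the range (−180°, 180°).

-157.2°

At s = jω = j2585:
zero (s+2): 2 + j2585 → |·| = √(2²+2585²) = √6682229 ≈ 2585, ∠ = arctan(2585/2) ≈ 89.96°
pole (s+25): 25 + j2585 → |·| = √(25²+2585²) = √6682850 ≈ 2585.1, ∠ = arctan(2585/25) ≈ 89.45°
pole (s+50): 50 + j2585 → |·| = √(50²+2585²) = √6684725 ≈ 2585.5, ∠ = arctan(2585/50) ≈ 88.89°
pole (s+1000): 1000 + j2585 → |·| = √(1000²+2585²) = √7682225 ≈ 2771.7, ∠ = arctan(2585/1000) ≈ 68.85°
∠G = 89.96° − 247.19° = -157.23°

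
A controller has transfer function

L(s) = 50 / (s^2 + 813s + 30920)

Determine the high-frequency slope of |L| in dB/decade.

-40 dB/decade

Each pole contributes −20 dB/decade at high frequency; each zero contributes +20 dB/decade.
Net: 0 zero(s) − 2 pole(s) → -40 dB/decade.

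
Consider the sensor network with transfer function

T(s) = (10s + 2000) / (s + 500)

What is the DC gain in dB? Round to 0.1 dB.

12.0 dB

T(0) = 2000 / 500 = 4
20 log₁₀(4) ≈ 12.04 dB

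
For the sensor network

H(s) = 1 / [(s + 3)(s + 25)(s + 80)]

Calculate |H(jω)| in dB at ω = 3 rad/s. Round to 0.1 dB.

At s = jω = j3:
pole (s+3): 3 + j3 → |·| = √(3²+3²) = √18 ≈ 4.2426, ∠ = arctan(3/3) ≈ 45.00°
pole (s+25): 25 + j3 → |·| = √(25²+3²) = √634 ≈ 25.179, ∠ = arctan(3/25) ≈ 6.84°
pole (s+80): 80 + j3 → |·| = √(80²+3²) = √6409 ≈ 80.056, ∠ = arctan(3/80) ≈ 2.15°
|H| = 1 / 8551.9 ≈ 0.00011693
Gain = 20 log₁₀(0.00011693) ≈ -78.64 dB

-78.6 dB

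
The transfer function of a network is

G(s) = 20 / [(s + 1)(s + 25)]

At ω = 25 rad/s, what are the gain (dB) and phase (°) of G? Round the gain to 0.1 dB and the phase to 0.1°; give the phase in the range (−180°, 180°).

At s = jω = j25:
pole (s+1): 1 + j25 → |·| = √(1²+25²) = √626 ≈ 25.02, ∠ = arctan(25/1) ≈ 87.71°
pole (s+25): 25 + j25 → |·| = √(25²+25²) = √1250 ≈ 35.355, ∠ = arctan(25/25) ≈ 45.00°
|G| = 20 / 884.58 ≈ 0.02261
Gain = 20 log₁₀(0.02261) ≈ -32.91 dB
∠G = 0.00° − 132.71° = -132.71°

-32.9 dB, -132.7°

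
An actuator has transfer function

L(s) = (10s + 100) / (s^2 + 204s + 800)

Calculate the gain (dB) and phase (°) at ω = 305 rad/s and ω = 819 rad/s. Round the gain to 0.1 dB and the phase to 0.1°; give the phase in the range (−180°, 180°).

Substitute s = j305:
Numerator: 10(j305) + 100 = 100 + j3050
Denominator: (j305)^2 + 204(j305) + 800 = -92225 + j62220
|N| = √(100² + 3050²) ≈ 3051.6, ∠N ≈ 88.12°
|D| = √(92225² + 62220²) ≈ 1.1125e+05, ∠D ≈ 145.99°
|L| = 3051.6 / 1.1125e+05 ≈ 0.02743
Gain = 20 log₁₀(0.02743) ≈ -31.24 dB
∠L = 88.12° − 145.99° = -57.87°

Substitute s = j819:
Numerator: 10(j819) + 100 = 100 + j8190
Denominator: (j819)^2 + 204(j819) + 800 = -669961 + j167076
|N| = √(100² + 8190²) ≈ 8190.6, ∠N ≈ 89.30°
|D| = √(669961² + 167076²) ≈ 6.9048e+05, ∠D ≈ 166.00°
|L| = 8190.6 / 6.9048e+05 ≈ 0.011862
Gain = 20 log₁₀(0.011862) ≈ -38.52 dB
∠L = 89.30° − 166.00° = -76.70°

ω = 305: -31.2 dB, -57.9°; ω = 819: -38.5 dB, -76.7°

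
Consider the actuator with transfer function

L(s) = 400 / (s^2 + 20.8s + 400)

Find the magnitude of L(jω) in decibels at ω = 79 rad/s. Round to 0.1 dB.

-23.6 dB

At s = jω = j79:
quadratic: (j79)² + 20.8·j79 + 400 = -5841 + j1643.2 → |·| ≈ 6067.7, ∠ ≈ 164.29°
|L| = 400 / 6067.7 ≈ 0.065923
Gain = 20 log₁₀(0.065923) ≈ -23.62 dB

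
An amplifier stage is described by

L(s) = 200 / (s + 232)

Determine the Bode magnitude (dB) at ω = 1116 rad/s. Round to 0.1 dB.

At s = jω = j1116:
pole (s+232): 232 + j1116 → |·| = √(232²+1116²) = √1299280 ≈ 1139.9, ∠ = arctan(1116/232) ≈ 78.26°
|L| = 200 / 1139.9 ≈ 0.17545
Gain = 20 log₁₀(0.17545) ≈ -15.12 dB

-15.1 dB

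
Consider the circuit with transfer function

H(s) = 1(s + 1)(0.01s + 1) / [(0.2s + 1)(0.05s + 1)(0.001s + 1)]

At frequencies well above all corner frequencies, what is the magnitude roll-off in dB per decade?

-20 dB/decade

Each pole contributes −20 dB/decade at high frequency; each zero contributes +20 dB/decade.
Net: 2 zero(s) − 3 pole(s) → -20 dB/decade.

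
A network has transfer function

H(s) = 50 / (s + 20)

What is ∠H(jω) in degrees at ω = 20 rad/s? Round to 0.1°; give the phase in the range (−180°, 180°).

-45.0°

Substitute s = j20:
Numerator: 50 = 50 + j0
Denominator: (j20) + 20 = 20 + j20
|N| = √(50² + 0²) ≈ 50, ∠N ≈ 0.00°
|D| = √(20² + 20²) ≈ 28.284, ∠D ≈ 45.00°
∠H = 0.00° − 45.00° = -45.00°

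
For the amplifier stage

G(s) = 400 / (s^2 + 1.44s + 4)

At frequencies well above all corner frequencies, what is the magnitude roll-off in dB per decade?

-40 dB/decade

Each pole contributes −20 dB/decade at high frequency; each zero contributes +20 dB/decade.
Net: 0 zero(s) − 2 pole(s) → -40 dB/decade.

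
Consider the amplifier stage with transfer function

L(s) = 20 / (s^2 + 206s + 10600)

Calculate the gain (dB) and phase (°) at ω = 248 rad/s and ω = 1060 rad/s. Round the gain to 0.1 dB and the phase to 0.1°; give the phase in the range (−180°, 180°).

ω = 248: -71.1 dB, -134.9°; ω = 1060: -95.1 dB, -168.9°

Substitute s = j248:
Numerator: 20 = 20 + j0
Denominator: (j248)^2 + 206(j248) + 10600 = -50904 + j51088
|N| = √(20² + 0²) ≈ 20, ∠N ≈ 0.00°
|D| = √(50904² + 51088²) ≈ 72119, ∠D ≈ 134.90°
|L| = 20 / 72119 ≈ 0.00027732
Gain = 20 log₁₀(0.00027732) ≈ -71.14 dB
∠L = 0.00° − 134.90° = -134.90°

Substitute s = j1060:
Numerator: 20 = 20 + j0
Denominator: (j1060)^2 + 206(j1060) + 10600 = -1113000 + j218360
|N| = √(20² + 0²) ≈ 20, ∠N ≈ 0.00°
|D| = √(1113000² + 218360²) ≈ 1.1342e+06, ∠D ≈ 168.90°
|L| = 20 / 1.1342e+06 ≈ 1.7634e-05
Gain = 20 log₁₀(1.7634e-05) ≈ -95.07 dB
∠L = 0.00° − 168.90° = -168.90°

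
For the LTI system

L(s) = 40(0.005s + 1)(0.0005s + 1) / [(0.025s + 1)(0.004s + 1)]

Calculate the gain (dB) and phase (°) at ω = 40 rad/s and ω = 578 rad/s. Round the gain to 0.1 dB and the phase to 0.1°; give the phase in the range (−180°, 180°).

ω = 40: 29.1 dB, -41.6°; ω = 578: 10.9 dB, -65.6°

At ω = 40 rad/s:
zero (1 + j40·0.005) = 1 + j0.2 → |·| ≈ 1.0198, ∠ ≈ 11.31°
zero (1 + j40·0.0005) = 1 + j0.02 → |·| ≈ 1.0002, ∠ ≈ 1.15°
pole (1 + j40·0.025) = 1 + j1 → |·| ≈ 1.4142, ∠ ≈ 45.00°
pole (1 + j40·0.004) = 1 + j0.16 → |·| ≈ 1.0127, ∠ ≈ 9.09°
|L| = 40 · 1.0198 · 1.0002 / (1.4142 · 1.0127) ≈ 28.489
Gain = 20 log₁₀(28.489) ≈ 29.09 dB
∠L = (11.31° + 1.15°) − (45.00° + 9.09°) = -41.63°

At ω = 578 rad/s:
zero (1 + j578·0.005) = 1 + j2.89 → |·| ≈ 3.0581, ∠ ≈ 70.91°
zero (1 + j578·0.0005) = 1 + j0.289 → |·| ≈ 1.0409, ∠ ≈ 16.12°
pole (1 + j578·0.025) = 1 + j14.45 → |·| ≈ 14.485, ∠ ≈ 86.04°
pole (1 + j578·0.004) = 1 + j2.312 → |·| ≈ 2.519, ∠ ≈ 66.61°
|L| = 40 · 3.0581 · 1.0409 / (14.485 · 2.519) ≈ 3.4896
Gain = 20 log₁₀(3.4896) ≈ 10.86 dB
∠L = (70.91° + 16.12°) − (86.04° + 66.61°) = -65.62°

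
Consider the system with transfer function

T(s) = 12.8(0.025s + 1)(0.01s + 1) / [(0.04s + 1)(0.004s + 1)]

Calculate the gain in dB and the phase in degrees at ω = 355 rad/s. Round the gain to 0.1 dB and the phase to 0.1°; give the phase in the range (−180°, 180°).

At ω = 355 rad/s:
zero (1 + j355·0.025) = 1 + j8.875 → |·| ≈ 8.9312, ∠ ≈ 83.57°
zero (1 + j355·0.01) = 1 + j3.55 → |·| ≈ 3.6882, ∠ ≈ 74.27°
pole (1 + j355·0.04) = 1 + j14.2 → |·| ≈ 14.235, ∠ ≈ 85.97°
pole (1 + j355·0.004) = 1 + j1.42 → |·| ≈ 1.7368, ∠ ≈ 54.85°
|T| = 12.8 · 8.9312 · 3.6882 / (14.235 · 1.7368) ≈ 17.054
Gain = 20 log₁₀(17.054) ≈ 24.64 dB
∠T = (83.57° + 74.27°) − (85.97° + 54.85°) = 17.02°

24.6 dB, 17.0°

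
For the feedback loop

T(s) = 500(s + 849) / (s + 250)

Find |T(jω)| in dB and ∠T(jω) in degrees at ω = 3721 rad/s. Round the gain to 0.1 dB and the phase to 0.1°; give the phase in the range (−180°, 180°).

At s = jω = j3721:
zero (s+849): 849 + j3721 → |·| = √(849²+3721²) = √14566642 ≈ 3816.6, ∠ = arctan(3721/849) ≈ 77.15°
pole (s+250): 250 + j3721 → |·| = √(250²+3721²) = √13908341 ≈ 3729.4, ∠ = arctan(3721/250) ≈ 86.16°
|T| = 500 · 3816.6 / 3729.4 ≈ 511.69
Gain = 20 log₁₀(511.69) ≈ 54.18 dB
∠T = 77.15° − 86.16° = -9.01°

54.2 dB, -9.0°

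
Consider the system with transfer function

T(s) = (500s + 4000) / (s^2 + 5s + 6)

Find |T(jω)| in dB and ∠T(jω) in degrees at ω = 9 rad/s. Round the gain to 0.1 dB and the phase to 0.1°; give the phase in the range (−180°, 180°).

Substitute s = j9:
Numerator: 500(j9) + 4000 = 4000 + j4500
Denominator: (j9)^2 + 5(j9) + 6 = -75 + j45
|N| = √(4000² + 4500²) ≈ 6020.8, ∠N ≈ 48.37°
|D| = √(75² + 45²) ≈ 87.464, ∠D ≈ 149.04°
|T| = 6020.8 / 87.464 ≈ 68.837
Gain = 20 log₁₀(68.837) ≈ 36.76 dB
∠T = 48.37° − 149.04° = -100.67°

36.8 dB, -100.7°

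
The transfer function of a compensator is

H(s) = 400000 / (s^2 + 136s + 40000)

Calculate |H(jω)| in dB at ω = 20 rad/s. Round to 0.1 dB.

At s = jω = j20:
quadratic: (j20)² + 136·j20 + 40000 = 39600 + j2720 → |·| ≈ 39693, ∠ ≈ 3.93°
|H| = 400000 / 39693 ≈ 10.077
Gain = 20 log₁₀(10.077) ≈ 20.07 dB

20.1 dB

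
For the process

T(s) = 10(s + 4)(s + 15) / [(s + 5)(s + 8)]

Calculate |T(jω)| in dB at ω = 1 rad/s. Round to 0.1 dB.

At s = jω = j1:
zero (s+4): 4 + j1 → |·| = √(4²+1²) = √17 ≈ 4.1231, ∠ = arctan(1/4) ≈ 14.04°
zero (s+15): 15 + j1 → |·| = √(15²+1²) = √226 ≈ 15.033, ∠ = arctan(1/15) ≈ 3.81°
pole (s+5): 5 + j1 → |·| = √(5²+1²) = √26 ≈ 5.099, ∠ = arctan(1/5) ≈ 11.31°
pole (s+8): 8 + j1 → |·| = √(8²+1²) = √65 ≈ 8.0623, ∠ = arctan(1/8) ≈ 7.13°
|T| = 10 · 61.983 / 41.11 ≈ 15.077
Gain = 20 log₁₀(15.077) ≈ 23.57 dB

23.6 dB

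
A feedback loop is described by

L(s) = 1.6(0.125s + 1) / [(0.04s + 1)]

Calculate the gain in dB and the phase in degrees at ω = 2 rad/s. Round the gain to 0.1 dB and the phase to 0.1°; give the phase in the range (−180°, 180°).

At ω = 2 rad/s:
zero (1 + j2·0.125) = 1 + j0.25 → |·| ≈ 1.0308, ∠ ≈ 14.04°
pole (1 + j2·0.04) = 1 + j0.08 → |·| ≈ 1.0032, ∠ ≈ 4.57°
|L| = 1.6 · 1.0308 / (1.0032) ≈ 1.644
Gain = 20 log₁₀(1.644) ≈ 4.32 dB
∠L = (14.04°) − (4.57°) = 9.47°

4.3 dB, 9.5°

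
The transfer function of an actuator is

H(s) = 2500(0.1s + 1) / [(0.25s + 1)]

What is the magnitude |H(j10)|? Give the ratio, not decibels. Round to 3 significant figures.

1.31e+03

At ω = 10 rad/s:
zero (1 + j10·0.1) = 1 + j1 → |·| ≈ 1.4142, ∠ ≈ 45.00°
pole (1 + j10·0.25) = 1 + j2.5 → |·| ≈ 2.6926, ∠ ≈ 68.20°
|H| = 2500 · 1.4142 / (2.6926) ≈ 1313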